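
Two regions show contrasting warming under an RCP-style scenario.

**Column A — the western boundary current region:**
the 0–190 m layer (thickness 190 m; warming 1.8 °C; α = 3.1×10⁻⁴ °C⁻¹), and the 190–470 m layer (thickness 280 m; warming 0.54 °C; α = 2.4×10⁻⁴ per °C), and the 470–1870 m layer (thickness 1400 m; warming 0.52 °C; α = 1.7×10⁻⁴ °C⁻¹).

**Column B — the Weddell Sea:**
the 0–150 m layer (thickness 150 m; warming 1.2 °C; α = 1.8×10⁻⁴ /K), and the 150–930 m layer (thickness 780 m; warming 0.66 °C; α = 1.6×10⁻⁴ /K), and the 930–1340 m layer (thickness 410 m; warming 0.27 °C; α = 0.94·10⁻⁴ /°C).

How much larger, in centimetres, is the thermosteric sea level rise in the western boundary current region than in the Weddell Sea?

A 190 × 1.8 × 3.1×10⁻⁴ = 0.10602 m
A 190–470 m: 280 × 0.54 × 2.4×10⁻⁴ = 0.036288 m
A 470–1870 m: 1.7×10⁻⁴ × 1400 × 0.52 = 0.12376 m
A total: 0.266068 m
B 1.8×10⁻⁴ × 150 × 1.2 = 0.03240 m
B 150–930 m: 0.66 × 780 × 1.6×10⁻⁴ = 0.082368 m
B 930–1340 m: 0.27 × 410 × 0.94×10⁻⁴ = 0.0104058 m
B total: 0.1251738 m
Difference: 0.266068 − 0.1251738 = 0.1408942 m

14 cm larger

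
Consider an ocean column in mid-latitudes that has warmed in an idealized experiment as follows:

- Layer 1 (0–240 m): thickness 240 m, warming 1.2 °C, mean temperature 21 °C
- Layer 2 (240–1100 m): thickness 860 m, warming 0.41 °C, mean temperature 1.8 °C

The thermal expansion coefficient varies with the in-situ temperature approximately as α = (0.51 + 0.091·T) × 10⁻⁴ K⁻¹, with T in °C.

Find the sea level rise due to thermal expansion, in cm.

Layer 1: α = (0.51 + 0.091×21)×10⁻⁴ = 2.421×10⁻⁴ K⁻¹
Layer 2: α = (0.51 + 0.091×1.8)×10⁻⁴ = 0.6738×10⁻⁴ K⁻¹
2.421×10⁻⁴ × 1.2 × 240 = 0.0697248 m
860 × 0.6738×10⁻⁴ × 0.41 = 0.023758188 m
Δh = 0.0697248 + 0.023758188 = 0.093482988 m

9.3 cm of thermosteric rise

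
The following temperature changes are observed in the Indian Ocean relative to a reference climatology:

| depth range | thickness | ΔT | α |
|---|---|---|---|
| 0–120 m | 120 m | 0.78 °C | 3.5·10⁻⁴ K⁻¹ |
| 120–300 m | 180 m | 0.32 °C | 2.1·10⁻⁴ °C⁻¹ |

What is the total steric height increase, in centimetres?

4.49 cm

120 × 0.78 × 3.5×10⁻⁴ = 0.03276 m
180 × 0.32 × 2.1×10⁻⁴ = 0.012096 m
Δh = 0.03276 + 0.012096 = 0.044856 m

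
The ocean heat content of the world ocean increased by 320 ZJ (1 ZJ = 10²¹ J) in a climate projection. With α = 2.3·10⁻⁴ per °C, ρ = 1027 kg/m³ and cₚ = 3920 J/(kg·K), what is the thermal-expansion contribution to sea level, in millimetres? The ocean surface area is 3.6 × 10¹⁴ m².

Per unit area: Q = 320×10²¹ / (3.6×10¹⁴) ≈ 8.889×10⁸ J/m²
Δh = αQ/(ρcₚ) = 2.3×10⁻⁴ × 8.889×10⁸ / (1027 × 3920) ≈ 0.050784 m

about 50.8 mm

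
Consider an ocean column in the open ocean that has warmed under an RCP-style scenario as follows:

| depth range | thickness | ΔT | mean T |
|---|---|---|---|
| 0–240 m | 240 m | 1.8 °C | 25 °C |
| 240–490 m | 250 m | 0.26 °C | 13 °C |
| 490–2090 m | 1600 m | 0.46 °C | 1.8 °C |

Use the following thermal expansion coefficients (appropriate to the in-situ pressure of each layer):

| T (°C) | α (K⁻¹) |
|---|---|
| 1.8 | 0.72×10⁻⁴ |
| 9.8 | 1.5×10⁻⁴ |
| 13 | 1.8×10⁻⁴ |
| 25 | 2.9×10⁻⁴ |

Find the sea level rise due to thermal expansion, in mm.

Layer 1 at 25 °C → α = 2.9×10⁻⁴ K⁻¹
Layer 2 at 13 °C → α = 1.8×10⁻⁴ K⁻¹
Layer 3 at 1.8 °C → α = 0.72×10⁻⁴ K⁻¹
0–240 m: 1.8 × 2.9×10⁻⁴ × 240 = 0.12528 m
240–490 m: 0.26 × 250 × 1.8×10⁻⁴ = 0.01170 m
490–2090 m: 0.46 × 0.72×10⁻⁴ × 1600 = 0.052992 m
Δh = 0.12528 + 0.01170 + 0.052992 = 0.189972 m

Δh = 190 mm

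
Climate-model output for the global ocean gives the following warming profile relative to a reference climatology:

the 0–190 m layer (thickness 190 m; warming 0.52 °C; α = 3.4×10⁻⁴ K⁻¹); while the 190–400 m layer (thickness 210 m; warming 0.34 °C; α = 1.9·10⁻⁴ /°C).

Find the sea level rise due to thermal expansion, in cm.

190 × 0.52 × 3.4×10⁻⁴ = 0.033592 m
1.9×10⁻⁴ × 0.34 × 210 = 0.013566 m
Δh = 0.033592 + 0.013566 = 0.047158 m

Δh = 4.72 cm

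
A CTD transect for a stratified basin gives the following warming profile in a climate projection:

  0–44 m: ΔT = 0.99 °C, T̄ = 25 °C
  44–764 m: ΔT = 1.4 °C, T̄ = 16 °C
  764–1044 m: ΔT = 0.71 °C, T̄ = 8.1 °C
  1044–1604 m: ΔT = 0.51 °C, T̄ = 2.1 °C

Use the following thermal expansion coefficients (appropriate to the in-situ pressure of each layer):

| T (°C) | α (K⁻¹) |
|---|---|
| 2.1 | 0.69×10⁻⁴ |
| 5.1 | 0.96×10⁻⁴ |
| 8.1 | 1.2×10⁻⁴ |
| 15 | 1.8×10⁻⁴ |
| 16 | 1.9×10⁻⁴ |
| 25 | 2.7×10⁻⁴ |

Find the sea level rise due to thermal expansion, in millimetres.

Layer 1 at 25 °C → α = 2.7×10⁻⁴ K⁻¹
Layer 2 at 16 °C → α = 1.9×10⁻⁴ K⁻¹
Layer 3 at 8.1 °C → α = 1.2×10⁻⁴ K⁻¹
Layer 4 at 2.1 °C → α = 0.69×10⁻⁴ K⁻¹
44 × 2.7×10⁻⁴ × 0.99 = 0.0117612 m
44–764 m: 1.4 × 1.9×10⁻⁴ × 720 = 0.19152 m
280 × 1.2×10⁻⁴ × 0.71 = 0.023856 m
0.51 × 560 × 0.69×10⁻⁴ = 0.0197064 m
Δh = 0.0117612 + 0.19152 + 0.023856 + 0.0197064 = 0.2468436 m

about 247 mm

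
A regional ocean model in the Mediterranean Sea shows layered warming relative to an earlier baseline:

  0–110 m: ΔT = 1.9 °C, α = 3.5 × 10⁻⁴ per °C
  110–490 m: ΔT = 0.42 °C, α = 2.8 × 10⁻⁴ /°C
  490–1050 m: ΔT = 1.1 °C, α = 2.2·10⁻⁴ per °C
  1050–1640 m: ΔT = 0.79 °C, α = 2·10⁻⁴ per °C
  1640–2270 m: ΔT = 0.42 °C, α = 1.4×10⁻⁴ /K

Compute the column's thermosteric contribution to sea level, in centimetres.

Layer 1: 3.5×10⁻⁴ × 110 × 1.9 = 0.07315 m
0.42 × 380 × 2.8×10⁻⁴ = 0.044688 m
490–1050 m: 560 × 2.2×10⁻⁴ × 1.1 = 0.13552 m
Layer 4: 2×10⁻⁴ × 590 × 0.79 = 0.09322 m
Layer 5: 1.4×10⁻⁴ × 630 × 0.42 = 0.037044 m
Δh = 0.07315 + 0.044688 + 0.13552 + 0.09322 + 0.037044 = 0.383622 m

about 38.4 cm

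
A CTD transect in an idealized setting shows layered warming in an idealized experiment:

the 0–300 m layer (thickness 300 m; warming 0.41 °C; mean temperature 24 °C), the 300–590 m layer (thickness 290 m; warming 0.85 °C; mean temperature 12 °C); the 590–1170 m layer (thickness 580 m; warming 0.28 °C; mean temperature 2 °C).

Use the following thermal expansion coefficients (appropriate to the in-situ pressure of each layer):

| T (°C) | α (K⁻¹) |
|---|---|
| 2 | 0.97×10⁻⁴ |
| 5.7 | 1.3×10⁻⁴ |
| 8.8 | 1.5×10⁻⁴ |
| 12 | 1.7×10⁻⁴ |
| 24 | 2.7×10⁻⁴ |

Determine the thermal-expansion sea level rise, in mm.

Δh ≈ 91 mm

Layer 1 at 24 °C → α = 2.7×10⁻⁴ K⁻¹
Layer 2 at 12 °C → α = 1.7×10⁻⁴ K⁻¹
Layer 3 at 2 °C → α = 0.97×10⁻⁴ K⁻¹
2.7×10⁻⁴ × 300 × 0.41 = 0.03321 m
Layer 2: 290 × 1.7×10⁻⁴ × 0.85 = 0.041905 m
580 × 0.28 × 0.97×10⁻⁴ = 0.0157528 m
Δh = 0.03321 + 0.041905 + 0.0157528 = 0.0908678 m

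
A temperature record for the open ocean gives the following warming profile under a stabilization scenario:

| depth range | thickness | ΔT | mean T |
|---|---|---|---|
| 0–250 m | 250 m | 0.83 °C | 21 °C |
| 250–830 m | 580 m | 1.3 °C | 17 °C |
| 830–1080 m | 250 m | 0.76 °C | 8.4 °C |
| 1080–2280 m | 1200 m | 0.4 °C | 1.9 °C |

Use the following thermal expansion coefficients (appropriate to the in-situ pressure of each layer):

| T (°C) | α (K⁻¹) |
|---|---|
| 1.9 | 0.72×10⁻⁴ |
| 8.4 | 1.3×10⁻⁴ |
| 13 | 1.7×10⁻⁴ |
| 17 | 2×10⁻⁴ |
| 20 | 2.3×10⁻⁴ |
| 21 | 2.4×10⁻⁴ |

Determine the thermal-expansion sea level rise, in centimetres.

26 cm

Layer 1 at 21 °C → α = 2.4×10⁻⁴ K⁻¹
Layer 2 at 17 °C → α = 2×10⁻⁴ K⁻¹
Layer 3 at 8.4 °C → α = 1.3×10⁻⁴ K⁻¹
Layer 4 at 1.9 °C → α = 0.72×10⁻⁴ K⁻¹
0–250 m: 2.4×10⁻⁴ × 250 × 0.83 = 0.04980 m
Layer 2: 580 × 2×10⁻⁴ × 1.3 = 0.15080 m
830–1080 m: 1.3×10⁻⁴ × 0.76 × 250 = 0.02470 m
1080–2280 m: 1200 × 0.72×10⁻⁴ × 0.4 = 0.03456 m
Δh = 0.04980 + 0.15080 + 0.02470 + 0.03456 = 0.25986 m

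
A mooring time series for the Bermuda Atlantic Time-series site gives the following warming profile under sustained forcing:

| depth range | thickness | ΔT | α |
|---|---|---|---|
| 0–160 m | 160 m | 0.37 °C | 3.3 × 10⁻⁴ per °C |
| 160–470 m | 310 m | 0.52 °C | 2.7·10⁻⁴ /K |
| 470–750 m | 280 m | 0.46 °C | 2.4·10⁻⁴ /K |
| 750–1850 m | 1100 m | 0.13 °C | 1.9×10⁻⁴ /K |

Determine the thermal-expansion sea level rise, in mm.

0–160 m: 160 × 3.3×10⁻⁴ × 0.37 = 0.019536 m
Layer 2: 2.7×10⁻⁴ × 0.52 × 310 = 0.043524 m
0.46 × 280 × 2.4×10⁻⁴ = 0.030912 m
750–1850 m: 1100 × 1.9×10⁻⁴ × 0.13 = 0.02717 m
Δh = 0.019536 + 0.043524 + 0.030912 + 0.02717 = 0.121142 m

Δh ≈ 120 mm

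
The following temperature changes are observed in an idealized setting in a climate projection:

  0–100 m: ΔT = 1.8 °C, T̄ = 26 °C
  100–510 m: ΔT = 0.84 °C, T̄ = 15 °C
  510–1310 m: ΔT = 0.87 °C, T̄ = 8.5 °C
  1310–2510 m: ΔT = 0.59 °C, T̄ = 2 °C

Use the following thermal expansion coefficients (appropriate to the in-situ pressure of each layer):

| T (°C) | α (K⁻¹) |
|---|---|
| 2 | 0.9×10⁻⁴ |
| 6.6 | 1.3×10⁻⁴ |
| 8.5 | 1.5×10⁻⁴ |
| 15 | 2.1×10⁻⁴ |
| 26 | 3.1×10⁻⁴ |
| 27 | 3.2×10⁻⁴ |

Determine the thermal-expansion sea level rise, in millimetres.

about 296 mm

Layer 1 at 26 °C → α = 3.1×10⁻⁴ K⁻¹
Layer 2 at 15 °C → α = 2.1×10⁻⁴ K⁻¹
Layer 3 at 8.5 °C → α = 1.5×10⁻⁴ K⁻¹
Layer 4 at 2 °C → α = 0.9×10⁻⁴ K⁻¹
Layer 1: 100 × 1.8 × 3.1×10⁻⁴ = 0.05580 m
100–510 m: 0.84 × 410 × 2.1×10⁻⁴ = 0.072324 m
1.5×10⁻⁴ × 800 × 0.87 = 0.10440 m
Layer 4: 0.9×10⁻⁴ × 0.59 × 1200 = 0.06372 m
Δh = 0.05580 + 0.072324 + 0.10440 + 0.06372 = 0.296244 m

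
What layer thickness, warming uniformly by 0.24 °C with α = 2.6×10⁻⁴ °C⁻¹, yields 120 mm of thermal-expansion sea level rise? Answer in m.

H = Δh/(αΔT) = 0.12 / (2.6×10⁻⁴ × 0.24) ≈ 1923 m

about 1900 m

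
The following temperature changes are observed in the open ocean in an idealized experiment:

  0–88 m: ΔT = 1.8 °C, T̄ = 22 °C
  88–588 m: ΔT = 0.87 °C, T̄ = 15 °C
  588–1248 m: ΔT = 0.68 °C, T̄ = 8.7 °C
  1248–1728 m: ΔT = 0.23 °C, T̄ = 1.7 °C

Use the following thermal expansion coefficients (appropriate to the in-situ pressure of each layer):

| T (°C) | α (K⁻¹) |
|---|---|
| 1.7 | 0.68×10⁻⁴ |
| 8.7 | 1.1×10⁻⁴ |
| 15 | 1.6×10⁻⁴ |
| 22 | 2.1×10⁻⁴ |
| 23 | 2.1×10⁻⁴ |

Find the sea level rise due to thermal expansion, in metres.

Δh ≈ 0.160 m

Layer 1 at 22 °C → α = 2.1×10⁻⁴ K⁻¹
Layer 2 at 15 °C → α = 1.6×10⁻⁴ K⁻¹
Layer 3 at 8.7 °C → α = 1.1×10⁻⁴ K⁻¹
Layer 4 at 1.7 °C → α = 0.68×10⁻⁴ K⁻¹
0–88 m: 1.8 × 2.1×10⁻⁴ × 88 = 0.033264 m
500 × 1.6×10⁻⁴ × 0.87 = 0.06960 m
1.1×10⁻⁴ × 0.68 × 660 = 0.049368 m
Layer 4: 480 × 0.23 × 0.68×10⁻⁴ = 0.0075072 m
Δh = 0.033264 + 0.06960 + 0.049368 + 0.0075072 = 0.1597392 m ≈ 0.160 m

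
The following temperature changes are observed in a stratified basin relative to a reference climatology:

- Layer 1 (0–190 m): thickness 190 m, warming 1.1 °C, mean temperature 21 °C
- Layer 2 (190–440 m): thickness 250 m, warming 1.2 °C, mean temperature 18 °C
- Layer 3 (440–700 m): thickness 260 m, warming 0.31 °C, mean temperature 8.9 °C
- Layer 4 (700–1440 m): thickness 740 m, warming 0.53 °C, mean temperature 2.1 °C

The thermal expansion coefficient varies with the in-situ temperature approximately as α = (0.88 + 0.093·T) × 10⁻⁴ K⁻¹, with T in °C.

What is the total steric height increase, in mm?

Layer 1: α = (0.88 + 0.093×21)×10⁻⁴ = 2.833×10⁻⁴ K⁻¹
Layer 2: α = (0.88 + 0.093×18)×10⁻⁴ = 2.554×10⁻⁴ K⁻¹
Layer 3: α = (0.88 + 0.093×8.9)×10⁻⁴ = 1.7077×10⁻⁴ K⁻¹
Layer 4: α = (0.88 + 0.093×2.1)×10⁻⁴ = 1.0753×10⁻⁴ K⁻¹
0–190 m: 190 × 2.833×10⁻⁴ × 1.1 = 0.0592097 m
190–440 m: 2.554×10⁻⁴ × 250 × 1.2 = 0.07662 m
260 × 1.7077×10⁻⁴ × 0.31 = 0.013764062 m
700–1440 m: 740 × 0.53 × 1.0753×10⁻⁴ = 0.042173266 m
Δh = 0.0592097 + 0.07662 + 0.013764062 + 0.042173266 = 0.191767028 m ≈ 190 mm

190 mm of thermosteric rise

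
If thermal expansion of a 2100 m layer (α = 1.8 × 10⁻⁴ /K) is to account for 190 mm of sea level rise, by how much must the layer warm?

about 0.503 K

ΔT = Δh/(αH) = 0.19 / (1.8×10⁻⁴ × 2100) ≈ 0.5026 K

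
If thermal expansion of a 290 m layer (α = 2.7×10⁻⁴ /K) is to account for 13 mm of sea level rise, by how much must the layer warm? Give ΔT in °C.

ΔT ≈ 0.166 °C

ΔT = Δh/(αH) = 0.013 / (2.7×10⁻⁴ × 290) ≈ 0.1660 °C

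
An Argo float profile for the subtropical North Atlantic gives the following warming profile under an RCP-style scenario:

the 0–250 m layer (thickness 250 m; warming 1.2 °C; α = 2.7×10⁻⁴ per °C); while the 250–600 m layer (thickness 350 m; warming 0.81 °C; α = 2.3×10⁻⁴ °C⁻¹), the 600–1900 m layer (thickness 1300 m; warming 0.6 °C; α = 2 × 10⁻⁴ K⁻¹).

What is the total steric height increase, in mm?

302 mm of thermosteric rise

0–250 m: 250 × 1.2 × 2.7×10⁻⁴ = 0.08100 m
Layer 2: 2.3×10⁻⁴ × 350 × 0.81 = 0.065205 m
1300 × 2×10⁻⁴ × 0.6 = 0.15600 m
Δh = 0.08100 + 0.065205 + 0.15600 = 0.302205 m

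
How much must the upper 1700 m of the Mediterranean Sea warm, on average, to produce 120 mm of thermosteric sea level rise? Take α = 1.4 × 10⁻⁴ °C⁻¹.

ΔT = Δh/(αH) = 0.12 / (1.4×10⁻⁴ × 1700) ≈ 0.5042 °C

ΔT ≈ 0.50 °C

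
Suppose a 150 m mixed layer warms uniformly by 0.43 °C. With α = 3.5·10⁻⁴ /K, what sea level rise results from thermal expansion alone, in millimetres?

22.6 mm of thermosteric rise

Δh = αΔT·H = 3.5×10⁻⁴ × 0.43 × 150 = 0.022575 m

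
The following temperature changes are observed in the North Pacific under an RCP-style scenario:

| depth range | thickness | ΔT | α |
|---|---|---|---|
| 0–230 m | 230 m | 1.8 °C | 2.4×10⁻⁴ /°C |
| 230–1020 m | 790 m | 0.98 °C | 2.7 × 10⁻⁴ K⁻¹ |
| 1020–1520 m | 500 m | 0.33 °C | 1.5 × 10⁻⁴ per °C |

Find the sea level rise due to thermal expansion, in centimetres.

33.3 cm of thermosteric rise

230 × 2.4×10⁻⁴ × 1.8 = 0.09936 m
Layer 2: 0.98 × 2.7×10⁻⁴ × 790 = 0.209034 m
0.33 × 500 × 1.5×10⁻⁴ = 0.02475 m
Δh = 0.09936 + 0.209034 + 0.02475 = 0.333144 m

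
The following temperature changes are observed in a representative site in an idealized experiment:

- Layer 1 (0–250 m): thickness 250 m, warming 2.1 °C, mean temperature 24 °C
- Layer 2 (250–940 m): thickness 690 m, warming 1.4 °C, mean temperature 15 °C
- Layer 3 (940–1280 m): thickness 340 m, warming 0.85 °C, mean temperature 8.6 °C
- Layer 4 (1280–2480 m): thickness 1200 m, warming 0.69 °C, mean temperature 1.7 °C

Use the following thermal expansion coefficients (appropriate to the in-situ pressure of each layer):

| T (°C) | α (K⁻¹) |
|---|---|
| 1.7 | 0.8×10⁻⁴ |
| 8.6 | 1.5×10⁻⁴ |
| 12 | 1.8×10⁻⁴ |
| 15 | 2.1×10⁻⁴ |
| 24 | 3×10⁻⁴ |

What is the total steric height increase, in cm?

Layer 1 at 24 °C → α = 3×10⁻⁴ K⁻¹
Layer 2 at 15 °C → α = 2.1×10⁻⁴ K⁻¹
Layer 3 at 8.6 °C → α = 1.5×10⁻⁴ K⁻¹
Layer 4 at 1.7 °C → α = 0.8×10⁻⁴ K⁻¹
0–250 m: 2.1 × 3×10⁻⁴ × 250 = 0.15750 m
Layer 2: 690 × 2.1×10⁻⁴ × 1.4 = 0.20286 m
940–1280 m: 340 × 1.5×10⁻⁴ × 0.85 = 0.04335 m
Layer 4: 0.69 × 0.8×10⁻⁴ × 1200 = 0.06624 m
Δh = 0.15750 + 0.20286 + 0.04335 + 0.06624 = 0.46995 m

about 47.0 cm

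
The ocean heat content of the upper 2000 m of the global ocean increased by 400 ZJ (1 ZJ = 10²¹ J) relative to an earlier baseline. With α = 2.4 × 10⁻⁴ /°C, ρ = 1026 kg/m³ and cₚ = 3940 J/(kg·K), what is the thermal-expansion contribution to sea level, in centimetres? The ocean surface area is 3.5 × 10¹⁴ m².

Δh ≈ 6.8 cm

Per unit area: Q = 400×10²¹ / (3.5×10¹⁴) ≈ 1.143×10⁹ J/m²
Δh = αQ/(ρcₚ) = 2.4×10⁻⁴ × 1.143×10⁹ / (1026 × 3940) ≈ 0.06786 m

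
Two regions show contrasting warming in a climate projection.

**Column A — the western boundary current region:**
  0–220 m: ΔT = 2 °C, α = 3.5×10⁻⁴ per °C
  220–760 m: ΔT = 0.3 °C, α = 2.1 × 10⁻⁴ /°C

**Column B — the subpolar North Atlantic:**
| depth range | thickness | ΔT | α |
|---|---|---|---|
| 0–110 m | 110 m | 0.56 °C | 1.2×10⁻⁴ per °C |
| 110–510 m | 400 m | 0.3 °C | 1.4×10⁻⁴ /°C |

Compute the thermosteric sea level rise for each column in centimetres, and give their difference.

A 0–220 m: 2 × 220 × 3.5×10⁻⁴ = 0.15400 m
A Layer 2: 540 × 2.1×10⁻⁴ × 0.3 = 0.03402 m
A total: 0.18802 m
B 0–110 m: 110 × 1.2×10⁻⁴ × 0.56 = 0.007392 m
B Layer 2: 0.3 × 400 × 1.4×10⁻⁴ = 0.01680 m
B total: 0.024192 m
Difference: 0.18802 − 0.024192 = 0.163828 m

A: 19 cm; B: 2.4 cm; difference 16 cm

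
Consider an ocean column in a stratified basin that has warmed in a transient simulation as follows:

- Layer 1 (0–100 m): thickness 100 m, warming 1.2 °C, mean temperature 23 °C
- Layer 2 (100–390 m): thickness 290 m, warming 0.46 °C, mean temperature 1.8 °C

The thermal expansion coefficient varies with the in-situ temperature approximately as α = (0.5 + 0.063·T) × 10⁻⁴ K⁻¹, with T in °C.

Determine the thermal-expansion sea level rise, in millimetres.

Δh = 31.6 mm

Layer 1: α = (0.5 + 0.063×23)×10⁻⁴ = 1.949×10⁻⁴ K⁻¹
Layer 2: α = (0.5 + 0.063×1.8)×10⁻⁴ = 0.6134×10⁻⁴ K⁻¹
0–100 m: 1.2 × 100 × 1.949×10⁻⁴ = 0.023388 m
Layer 2: 290 × 0.6134×10⁻⁴ × 0.46 = 0.008182756 m
Δh = 0.023388 + 0.008182756 = 0.031570756 m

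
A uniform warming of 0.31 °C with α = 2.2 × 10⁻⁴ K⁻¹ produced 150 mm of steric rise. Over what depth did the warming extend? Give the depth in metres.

about 2200 m

H = Δh/(αΔT) = 0.15 / (2.2×10⁻⁴ × 0.31) ≈ 2199 m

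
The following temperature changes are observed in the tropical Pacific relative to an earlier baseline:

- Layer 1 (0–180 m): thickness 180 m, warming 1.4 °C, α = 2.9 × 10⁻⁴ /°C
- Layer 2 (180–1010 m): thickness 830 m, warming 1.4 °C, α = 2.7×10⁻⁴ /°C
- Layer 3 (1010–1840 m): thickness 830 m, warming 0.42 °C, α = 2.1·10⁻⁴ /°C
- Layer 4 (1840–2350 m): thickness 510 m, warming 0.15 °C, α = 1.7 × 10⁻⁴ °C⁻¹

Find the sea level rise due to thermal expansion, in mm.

Layer 1: 2.9×10⁻⁴ × 180 × 1.4 = 0.07308 m
180–1010 m: 2.7×10⁻⁴ × 830 × 1.4 = 0.31374 m
Layer 3: 830 × 2.1×10⁻⁴ × 0.42 = 0.073206 m
1840–2350 m: 1.7×10⁻⁴ × 510 × 0.15 = 0.013005 m
Δh = 0.07308 + 0.31374 + 0.073206 + 0.013005 = 0.473031 m

473 mm of thermosteric rise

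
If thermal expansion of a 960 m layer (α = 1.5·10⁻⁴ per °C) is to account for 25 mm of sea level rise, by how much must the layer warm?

ΔT = Δh/(αH) = 0.025 / (1.5×10⁻⁴ × 960) ≈ 0.1736 °C

ΔT ≈ 0.174 °C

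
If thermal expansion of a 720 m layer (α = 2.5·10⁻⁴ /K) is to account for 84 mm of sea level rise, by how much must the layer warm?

ΔT = Δh/(αH) = 0.084 / (2.5×10⁻⁴ × 720) ≈ 0.4667 °C

0.467 °C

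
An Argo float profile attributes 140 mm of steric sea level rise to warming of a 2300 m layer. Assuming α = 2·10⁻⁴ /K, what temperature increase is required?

ΔT = Δh/(αH) = 0.14 / (2×10⁻⁴ × 2300) ≈ 0.3043 K

about 0.30 K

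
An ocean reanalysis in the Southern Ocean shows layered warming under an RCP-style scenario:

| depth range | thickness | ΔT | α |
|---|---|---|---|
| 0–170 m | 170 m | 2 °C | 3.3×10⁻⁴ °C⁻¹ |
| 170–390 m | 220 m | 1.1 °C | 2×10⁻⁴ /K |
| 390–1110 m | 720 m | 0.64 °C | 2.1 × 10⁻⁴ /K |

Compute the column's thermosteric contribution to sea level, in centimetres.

0–170 m: 170 × 2 × 3.3×10⁻⁴ = 0.11220 m
Layer 2: 2×10⁻⁴ × 1.1 × 220 = 0.04840 m
390–1110 m: 720 × 0.64 × 2.1×10⁻⁴ = 0.096768 m
Δh = 0.11220 + 0.04840 + 0.096768 = 0.257368 m ≈ 25.7 cm

about 25.7 cm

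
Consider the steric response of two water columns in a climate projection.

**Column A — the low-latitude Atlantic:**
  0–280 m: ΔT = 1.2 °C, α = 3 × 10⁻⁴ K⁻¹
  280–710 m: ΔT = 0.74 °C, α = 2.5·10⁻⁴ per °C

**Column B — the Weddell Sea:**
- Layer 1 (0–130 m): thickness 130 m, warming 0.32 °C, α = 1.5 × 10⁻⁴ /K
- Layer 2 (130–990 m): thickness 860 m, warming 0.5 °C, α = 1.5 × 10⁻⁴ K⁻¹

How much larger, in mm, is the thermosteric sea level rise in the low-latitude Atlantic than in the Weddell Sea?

A 0–280 m: 1.2 × 280 × 3×10⁻⁴ = 0.10080 m
A Layer 2: 0.74 × 430 × 2.5×10⁻⁴ = 0.07955 m
A total: 0.18035 m
B 0–130 m: 130 × 1.5×10⁻⁴ × 0.32 = 0.00624 m
B 130–990 m: 1.5×10⁻⁴ × 860 × 0.5 = 0.06450 m
B total: 0.07074 m
Difference: 0.18035 − 0.07074 = 0.10961 m

110 mm larger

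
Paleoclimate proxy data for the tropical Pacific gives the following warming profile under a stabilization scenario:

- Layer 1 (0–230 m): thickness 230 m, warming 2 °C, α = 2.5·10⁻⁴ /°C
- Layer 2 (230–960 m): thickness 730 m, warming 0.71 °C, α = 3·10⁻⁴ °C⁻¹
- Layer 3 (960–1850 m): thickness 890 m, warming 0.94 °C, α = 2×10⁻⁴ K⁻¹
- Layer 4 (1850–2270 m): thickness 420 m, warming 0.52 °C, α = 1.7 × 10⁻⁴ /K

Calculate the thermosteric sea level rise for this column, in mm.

Layer 1: 2 × 230 × 2.5×10⁻⁴ = 0.11500 m
730 × 3×10⁻⁴ × 0.71 = 0.15549 m
0.94 × 890 × 2×10⁻⁴ = 0.16732 m
0.52 × 420 × 1.7×10⁻⁴ = 0.037128 m
Δh = 0.11500 + 0.15549 + 0.16732 + 0.037128 = 0.474938 m

Δh ≈ 475 mm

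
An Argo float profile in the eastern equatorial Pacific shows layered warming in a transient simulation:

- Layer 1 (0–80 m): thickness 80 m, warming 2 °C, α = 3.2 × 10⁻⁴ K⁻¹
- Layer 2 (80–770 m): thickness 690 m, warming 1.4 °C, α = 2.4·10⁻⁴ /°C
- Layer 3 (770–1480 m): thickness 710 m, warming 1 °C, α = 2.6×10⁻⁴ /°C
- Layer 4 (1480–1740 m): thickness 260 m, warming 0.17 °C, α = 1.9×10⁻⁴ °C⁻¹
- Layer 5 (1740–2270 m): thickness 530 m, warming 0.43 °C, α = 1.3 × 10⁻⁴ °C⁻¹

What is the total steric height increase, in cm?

2 × 3.2×10⁻⁴ × 80 = 0.05120 m
Layer 2: 1.4 × 690 × 2.4×10⁻⁴ = 0.23184 m
770–1480 m: 2.6×10⁻⁴ × 1 × 710 = 0.18460 m
1.9×10⁻⁴ × 0.17 × 260 = 0.008398 m
Layer 5: 530 × 1.3×10⁻⁴ × 0.43 = 0.029627 m
Δh = 0.05120 + 0.23184 + 0.18460 + 0.008398 + 0.029627 = 0.505665 m

Δh ≈ 50.6 cm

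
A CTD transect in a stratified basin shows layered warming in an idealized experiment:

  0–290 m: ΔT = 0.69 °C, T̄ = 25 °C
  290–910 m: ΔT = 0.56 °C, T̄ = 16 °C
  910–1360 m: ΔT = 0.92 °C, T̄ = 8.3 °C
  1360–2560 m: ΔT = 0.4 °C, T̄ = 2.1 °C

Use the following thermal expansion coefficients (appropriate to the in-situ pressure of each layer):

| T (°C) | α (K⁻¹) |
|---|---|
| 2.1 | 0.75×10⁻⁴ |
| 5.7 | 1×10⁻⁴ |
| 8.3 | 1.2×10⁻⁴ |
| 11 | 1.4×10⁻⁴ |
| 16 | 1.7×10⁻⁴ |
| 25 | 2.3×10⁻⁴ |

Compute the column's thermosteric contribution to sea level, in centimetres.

Δh = 19.1 cm

Layer 1 at 25 °C → α = 2.3×10⁻⁴ K⁻¹
Layer 2 at 16 °C → α = 1.7×10⁻⁴ K⁻¹
Layer 3 at 8.3 °C → α = 1.2×10⁻⁴ K⁻¹
Layer 4 at 2.1 °C → α = 0.75×10⁻⁴ K⁻¹
Layer 1: 2.3×10⁻⁴ × 0.69 × 290 = 0.046023 m
Layer 2: 0.56 × 1.7×10⁻⁴ × 620 = 0.059024 m
0.92 × 1.2×10⁻⁴ × 450 = 0.04968 m
Layer 4: 1200 × 0.75×10⁻⁴ × 0.4 = 0.03600 m
Δh = 0.046023 + 0.059024 + 0.04968 + 0.03600 = 0.190727 m ≈ 19.1 cm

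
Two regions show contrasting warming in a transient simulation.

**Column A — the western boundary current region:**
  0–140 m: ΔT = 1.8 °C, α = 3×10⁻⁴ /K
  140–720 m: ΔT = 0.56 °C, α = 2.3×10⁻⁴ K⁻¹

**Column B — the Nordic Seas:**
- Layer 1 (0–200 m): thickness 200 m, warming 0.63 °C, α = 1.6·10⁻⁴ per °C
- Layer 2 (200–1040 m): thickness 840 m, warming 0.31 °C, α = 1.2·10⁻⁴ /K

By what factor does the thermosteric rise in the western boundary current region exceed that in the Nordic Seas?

a factor of 2.92

A Layer 1: 140 × 3×10⁻⁴ × 1.8 = 0.07560 m
A 580 × 0.56 × 2.3×10⁻⁴ = 0.074704 m
A total: 0.150304 m
B 200 × 0.63 × 1.6×10⁻⁴ = 0.02016 m
B Layer 2: 1.2×10⁻⁴ × 840 × 0.31 = 0.031248 m
B total: 0.051408 m
Ratio: 0.150304 / 0.051408 ≈ 2.924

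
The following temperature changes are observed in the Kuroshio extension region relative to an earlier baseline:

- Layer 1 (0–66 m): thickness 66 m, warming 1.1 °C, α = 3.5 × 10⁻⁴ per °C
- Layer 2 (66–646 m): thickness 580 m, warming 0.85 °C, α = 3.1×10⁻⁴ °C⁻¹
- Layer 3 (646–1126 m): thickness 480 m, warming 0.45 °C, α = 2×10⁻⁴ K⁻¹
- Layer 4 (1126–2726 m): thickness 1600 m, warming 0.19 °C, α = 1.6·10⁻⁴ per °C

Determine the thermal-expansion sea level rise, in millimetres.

Δh = 270 mm

3.5×10⁻⁴ × 66 × 1.1 = 0.02541 m
Layer 2: 580 × 0.85 × 3.1×10⁻⁴ = 0.15283 m
2×10⁻⁴ × 480 × 0.45 = 0.04320 m
Layer 4: 0.19 × 1.6×10⁻⁴ × 1600 = 0.04864 m
Δh = 0.02541 + 0.15283 + 0.04320 + 0.04864 = 0.27008 m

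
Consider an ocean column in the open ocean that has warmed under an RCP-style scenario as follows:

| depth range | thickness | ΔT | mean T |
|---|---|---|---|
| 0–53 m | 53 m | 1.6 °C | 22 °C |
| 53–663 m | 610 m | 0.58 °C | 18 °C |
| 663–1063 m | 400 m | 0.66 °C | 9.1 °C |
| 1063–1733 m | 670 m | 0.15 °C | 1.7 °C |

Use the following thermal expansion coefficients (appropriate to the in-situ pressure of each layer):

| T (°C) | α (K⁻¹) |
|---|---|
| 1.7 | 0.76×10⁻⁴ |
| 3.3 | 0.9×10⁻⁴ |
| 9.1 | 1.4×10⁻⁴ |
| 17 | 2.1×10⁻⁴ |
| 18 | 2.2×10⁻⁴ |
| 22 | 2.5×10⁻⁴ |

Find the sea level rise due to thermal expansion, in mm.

144 mm of thermosteric rise

Layer 1 at 22 °C → α = 2.5×10⁻⁴ K⁻¹
Layer 2 at 18 °C → α = 2.2×10⁻⁴ K⁻¹
Layer 3 at 9.1 °C → α = 1.4×10⁻⁴ K⁻¹
Layer 4 at 1.7 °C → α = 0.76×10⁻⁴ K⁻¹
0–53 m: 2.5×10⁻⁴ × 1.6 × 53 = 0.02120 m
610 × 0.58 × 2.2×10⁻⁴ = 0.077836 m
1.4×10⁻⁴ × 400 × 0.66 = 0.03696 m
0.15 × 0.76×10⁻⁴ × 670 = 0.007638 m
Δh = 0.02120 + 0.077836 + 0.03696 + 0.007638 = 0.143634 m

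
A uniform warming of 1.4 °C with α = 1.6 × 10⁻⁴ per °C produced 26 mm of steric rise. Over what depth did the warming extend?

about 120 m

H = Δh/(αΔT) = 0.026 / (1.6×10⁻⁴ × 1.4) ≈ 116.1 m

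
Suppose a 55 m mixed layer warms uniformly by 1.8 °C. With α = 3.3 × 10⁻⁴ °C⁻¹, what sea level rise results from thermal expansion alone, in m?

Δh ≈ 0.0327 m

Δh = αΔT·H = 3.3×10⁻⁴ × 1.8 × 55 = 0.03267 m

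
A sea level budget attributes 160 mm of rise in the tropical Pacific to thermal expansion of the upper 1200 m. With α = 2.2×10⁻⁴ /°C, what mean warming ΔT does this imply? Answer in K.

ΔT ≈ 0.606 K

ΔT = Δh/(αH) = 0.16 / (2.2×10⁻⁴ × 1200) ≈ 0.6061 K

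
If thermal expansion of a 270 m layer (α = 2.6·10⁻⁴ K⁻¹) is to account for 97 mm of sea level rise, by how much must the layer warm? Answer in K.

ΔT ≈ 1.38 K

ΔT = Δh/(αH) = 0.097 / (2.6×10⁻⁴ × 270) ≈ 1.382 K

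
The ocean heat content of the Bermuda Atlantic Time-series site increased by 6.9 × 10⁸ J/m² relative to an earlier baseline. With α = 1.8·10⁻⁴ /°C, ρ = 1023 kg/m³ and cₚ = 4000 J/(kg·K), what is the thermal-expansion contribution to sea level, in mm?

Δh ≈ 30.4 mm

Δh = αQ/(ρcₚ) = 1.8×10⁻⁴ × 6.9×10⁸ / (1023 × 4000) ≈ 0.030352 m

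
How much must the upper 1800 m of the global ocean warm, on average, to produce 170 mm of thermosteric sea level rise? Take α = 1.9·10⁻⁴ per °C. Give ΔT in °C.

ΔT = Δh/(αH) = 0.17 / (1.9×10⁻⁴ × 1800) ≈ 0.4971 °C

ΔT ≈ 0.497 °C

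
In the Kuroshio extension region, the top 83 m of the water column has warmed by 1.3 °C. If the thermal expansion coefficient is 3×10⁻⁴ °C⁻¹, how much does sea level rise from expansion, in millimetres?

Δh = αΔT·H = 3×10⁻⁴ × 1.3 × 83 = 0.03237 m

Δh = 32.4 mm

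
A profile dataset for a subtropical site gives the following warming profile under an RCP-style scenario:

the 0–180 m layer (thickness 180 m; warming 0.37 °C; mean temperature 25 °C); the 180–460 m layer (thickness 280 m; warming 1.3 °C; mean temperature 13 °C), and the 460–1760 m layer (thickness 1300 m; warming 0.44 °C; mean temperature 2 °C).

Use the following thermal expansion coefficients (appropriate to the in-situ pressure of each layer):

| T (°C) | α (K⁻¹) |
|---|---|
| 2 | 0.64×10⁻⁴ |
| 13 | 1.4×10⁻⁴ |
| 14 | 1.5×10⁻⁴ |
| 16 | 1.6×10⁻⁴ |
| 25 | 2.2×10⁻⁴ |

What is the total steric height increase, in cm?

Layer 1 at 25 °C → α = 2.2×10⁻⁴ K⁻¹
Layer 2 at 13 °C → α = 1.4×10⁻⁴ K⁻¹
Layer 3 at 2 °C → α = 0.64×10⁻⁴ K⁻¹
Layer 1: 180 × 0.37 × 2.2×10⁻⁴ = 0.014652 m
180–460 m: 280 × 1.3 × 1.4×10⁻⁴ = 0.05096 m
Layer 3: 0.64×10⁻⁴ × 1300 × 0.44 = 0.036608 m
Δh = 0.014652 + 0.05096 + 0.036608 = 0.10222 m

about 10.2 cm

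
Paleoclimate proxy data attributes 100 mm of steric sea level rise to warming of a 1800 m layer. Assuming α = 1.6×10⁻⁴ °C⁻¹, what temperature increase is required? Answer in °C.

about 0.347 °C

ΔT = Δh/(αH) = 0.1 / (1.6×10⁻⁴ × 1800) ≈ 0.3472 °C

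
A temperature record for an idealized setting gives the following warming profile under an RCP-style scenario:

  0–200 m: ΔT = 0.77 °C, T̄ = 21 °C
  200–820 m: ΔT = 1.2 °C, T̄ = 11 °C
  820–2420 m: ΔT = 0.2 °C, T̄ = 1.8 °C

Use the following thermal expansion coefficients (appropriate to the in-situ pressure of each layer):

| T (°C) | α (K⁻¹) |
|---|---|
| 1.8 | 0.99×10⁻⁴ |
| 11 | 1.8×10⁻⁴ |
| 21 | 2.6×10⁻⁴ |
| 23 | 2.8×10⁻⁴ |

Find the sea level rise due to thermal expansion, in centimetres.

about 21 cm

Layer 1 at 21 °C → α = 2.6×10⁻⁴ K⁻¹
Layer 2 at 11 °C → α = 1.8×10⁻⁴ K⁻¹
Layer 3 at 1.8 °C → α = 0.99×10⁻⁴ K⁻¹
Layer 1: 200 × 2.6×10⁻⁴ × 0.77 = 0.04004 m
1.8×10⁻⁴ × 620 × 1.2 = 0.13392 m
1600 × 0.2 × 0.99×10⁻⁴ = 0.03168 m
Δh = 0.04004 + 0.13392 + 0.03168 = 0.20564 m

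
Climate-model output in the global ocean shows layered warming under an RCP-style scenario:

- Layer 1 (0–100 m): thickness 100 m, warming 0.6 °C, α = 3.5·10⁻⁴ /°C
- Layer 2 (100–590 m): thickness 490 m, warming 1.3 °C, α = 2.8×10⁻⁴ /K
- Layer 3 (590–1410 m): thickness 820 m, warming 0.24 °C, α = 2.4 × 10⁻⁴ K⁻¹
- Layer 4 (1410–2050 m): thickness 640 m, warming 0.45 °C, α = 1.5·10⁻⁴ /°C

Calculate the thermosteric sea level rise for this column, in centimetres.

29.0 cm

0–100 m: 0.6 × 100 × 3.5×10⁻⁴ = 0.02100 m
100–590 m: 490 × 1.3 × 2.8×10⁻⁴ = 0.17836 m
2.4×10⁻⁴ × 0.24 × 820 = 0.047232 m
0.45 × 1.5×10⁻⁴ × 640 = 0.04320 m
Δh = 0.02100 + 0.17836 + 0.047232 + 0.04320 = 0.289792 m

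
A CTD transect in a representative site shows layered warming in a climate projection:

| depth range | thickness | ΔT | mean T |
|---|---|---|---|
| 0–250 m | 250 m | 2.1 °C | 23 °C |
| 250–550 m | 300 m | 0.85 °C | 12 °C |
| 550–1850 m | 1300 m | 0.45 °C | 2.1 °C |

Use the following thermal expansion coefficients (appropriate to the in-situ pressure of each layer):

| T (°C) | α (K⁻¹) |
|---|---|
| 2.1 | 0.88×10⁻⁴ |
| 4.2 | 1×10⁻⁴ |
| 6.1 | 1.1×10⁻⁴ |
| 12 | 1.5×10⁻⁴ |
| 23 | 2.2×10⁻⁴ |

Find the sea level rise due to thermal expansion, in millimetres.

Layer 1 at 23 °C → α = 2.2×10⁻⁴ K⁻¹
Layer 2 at 12 °C → α = 1.5×10⁻⁴ K⁻¹
Layer 3 at 2.1 °C → α = 0.88×10⁻⁴ K⁻¹
Layer 1: 2.1 × 250 × 2.2×10⁻⁴ = 0.11550 m
300 × 0.85 × 1.5×10⁻⁴ = 0.03825 m
Layer 3: 0.45 × 0.88×10⁻⁴ × 1300 = 0.05148 m
Δh = 0.11550 + 0.03825 + 0.05148 = 0.20523 m ≈ 210 mm

Δh ≈ 210 mm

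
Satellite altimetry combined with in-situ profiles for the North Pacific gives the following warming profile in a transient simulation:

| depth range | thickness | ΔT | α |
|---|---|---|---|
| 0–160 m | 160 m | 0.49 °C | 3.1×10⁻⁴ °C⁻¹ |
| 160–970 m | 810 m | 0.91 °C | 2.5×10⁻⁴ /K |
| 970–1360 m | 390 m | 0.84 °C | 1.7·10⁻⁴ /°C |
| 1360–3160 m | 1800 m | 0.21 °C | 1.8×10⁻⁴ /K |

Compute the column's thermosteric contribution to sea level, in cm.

0–160 m: 160 × 3.1×10⁻⁴ × 0.49 = 0.024304 m
160–970 m: 0.91 × 2.5×10⁻⁴ × 810 = 0.184275 m
390 × 0.84 × 1.7×10⁻⁴ = 0.055692 m
Layer 4: 1800 × 0.21 × 1.8×10⁻⁴ = 0.06804 m
Δh = 0.024304 + 0.184275 + 0.055692 + 0.06804 = 0.332311 m ≈ 33 cm

33 cm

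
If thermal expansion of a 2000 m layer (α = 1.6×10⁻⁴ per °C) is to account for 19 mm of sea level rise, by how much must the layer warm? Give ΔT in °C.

ΔT = Δh/(αH) = 0.019 / (1.6×10⁻⁴ × 2000) ≈ 0.05938 °C

0.0594 °C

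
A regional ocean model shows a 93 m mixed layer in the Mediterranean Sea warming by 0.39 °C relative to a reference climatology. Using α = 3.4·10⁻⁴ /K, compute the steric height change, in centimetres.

Δh = αΔT·H = 3.4×10⁻⁴ × 0.39 × 93 = 0.0123318 m

about 1.2 cm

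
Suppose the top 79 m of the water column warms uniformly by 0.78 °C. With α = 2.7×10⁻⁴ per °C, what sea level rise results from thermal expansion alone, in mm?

Δh = αΔT·H = 2.7×10⁻⁴ × 0.78 × 79 = 0.0166374 m

16.6 mm of thermosteric rise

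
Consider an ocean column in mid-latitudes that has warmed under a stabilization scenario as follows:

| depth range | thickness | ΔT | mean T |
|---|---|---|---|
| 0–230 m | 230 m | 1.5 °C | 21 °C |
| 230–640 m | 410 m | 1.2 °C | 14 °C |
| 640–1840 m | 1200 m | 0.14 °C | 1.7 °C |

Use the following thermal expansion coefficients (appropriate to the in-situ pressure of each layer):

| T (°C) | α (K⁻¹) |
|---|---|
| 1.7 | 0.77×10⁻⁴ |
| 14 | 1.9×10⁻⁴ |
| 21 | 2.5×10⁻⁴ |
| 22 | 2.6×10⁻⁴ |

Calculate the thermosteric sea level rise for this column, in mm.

Layer 1 at 21 °C → α = 2.5×10⁻⁴ K⁻¹
Layer 2 at 14 °C → α = 1.9×10⁻⁴ K⁻¹
Layer 3 at 1.7 °C → α = 0.77×10⁻⁴ K⁻¹
Layer 1: 1.5 × 2.5×10⁻⁴ × 230 = 0.08625 m
Layer 2: 1.9×10⁻⁴ × 1.2 × 410 = 0.09348 m
Layer 3: 0.14 × 0.77×10⁻⁴ × 1200 = 0.012936 m
Δh = 0.08625 + 0.09348 + 0.012936 = 0.192666 m ≈ 193 mm

193 mm of thermosteric rise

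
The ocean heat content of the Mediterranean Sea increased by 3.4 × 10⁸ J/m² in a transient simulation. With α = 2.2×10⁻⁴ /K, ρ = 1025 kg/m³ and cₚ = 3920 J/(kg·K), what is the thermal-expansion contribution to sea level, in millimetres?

19 mm of thermosteric rise

Δh = αQ/(ρcₚ) = 2.2×10⁻⁴ × 3.4×10⁸ / (1025 × 3920) ≈ 0.018616 m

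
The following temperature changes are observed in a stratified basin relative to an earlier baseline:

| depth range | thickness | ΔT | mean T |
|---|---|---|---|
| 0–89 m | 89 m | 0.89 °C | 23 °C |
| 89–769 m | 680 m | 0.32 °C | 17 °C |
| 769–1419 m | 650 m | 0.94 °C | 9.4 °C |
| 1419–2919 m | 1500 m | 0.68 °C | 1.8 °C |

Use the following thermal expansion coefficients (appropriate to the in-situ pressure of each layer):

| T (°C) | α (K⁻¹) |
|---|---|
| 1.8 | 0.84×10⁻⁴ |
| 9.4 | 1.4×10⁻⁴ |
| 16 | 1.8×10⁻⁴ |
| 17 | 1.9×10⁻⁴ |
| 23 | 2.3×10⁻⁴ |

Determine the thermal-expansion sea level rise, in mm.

Layer 1 at 23 °C → α = 2.3×10⁻⁴ K⁻¹
Layer 2 at 17 °C → α = 1.9×10⁻⁴ K⁻¹
Layer 3 at 9.4 °C → α = 1.4×10⁻⁴ K⁻¹
Layer 4 at 1.8 °C → α = 0.84×10⁻⁴ K⁻¹
2.3×10⁻⁴ × 89 × 0.89 = 0.0182183 m
Layer 2: 680 × 0.32 × 1.9×10⁻⁴ = 0.041344 m
Layer 3: 1.4×10⁻⁴ × 650 × 0.94 = 0.08554 m
0.84×10⁻⁴ × 1500 × 0.68 = 0.08568 m
Δh = 0.0182183 + 0.041344 + 0.08554 + 0.08568 = 0.2307823 m ≈ 231 mm

Δh = 231 mm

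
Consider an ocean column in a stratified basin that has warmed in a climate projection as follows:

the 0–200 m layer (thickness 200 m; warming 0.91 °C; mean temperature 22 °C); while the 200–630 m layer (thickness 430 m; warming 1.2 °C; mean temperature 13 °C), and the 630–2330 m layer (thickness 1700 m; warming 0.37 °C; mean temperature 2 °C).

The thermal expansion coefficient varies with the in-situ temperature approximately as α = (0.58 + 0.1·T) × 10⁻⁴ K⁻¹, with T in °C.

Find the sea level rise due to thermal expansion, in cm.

Δh = 19.7 cm

Layer 1: α = (0.58 + 0.1×22)×10⁻⁴ = 2.78×10⁻⁴ K⁻¹
Layer 2: α = (0.58 + 0.1×13)×10⁻⁴ = 1.88×10⁻⁴ K⁻¹
Layer 3: α = (0.58 + 0.1×2)×10⁻⁴ = 0.78×10⁻⁴ K⁻¹
200 × 2.78×10⁻⁴ × 0.91 = 0.050596 m
200–630 m: 430 × 1.2 × 1.88×10⁻⁴ = 0.097008 m
0.37 × 1700 × 0.78×10⁻⁴ = 0.049062 m
Δh = 0.050596 + 0.097008 + 0.049062 = 0.196666 m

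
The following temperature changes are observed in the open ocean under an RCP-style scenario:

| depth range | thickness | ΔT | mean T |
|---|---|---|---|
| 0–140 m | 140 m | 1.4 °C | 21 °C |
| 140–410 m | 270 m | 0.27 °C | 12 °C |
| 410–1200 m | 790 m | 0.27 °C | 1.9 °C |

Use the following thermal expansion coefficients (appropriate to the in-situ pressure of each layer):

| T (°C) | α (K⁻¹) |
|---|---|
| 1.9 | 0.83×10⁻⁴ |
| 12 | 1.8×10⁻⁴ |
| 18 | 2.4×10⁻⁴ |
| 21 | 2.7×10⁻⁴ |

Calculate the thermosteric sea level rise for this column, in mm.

84 mm of thermosteric rise

Layer 1 at 21 °C → α = 2.7×10⁻⁴ K⁻¹
Layer 2 at 12 °C → α = 1.8×10⁻⁴ K⁻¹
Layer 3 at 1.9 °C → α = 0.83×10⁻⁴ K⁻¹
140 × 2.7×10⁻⁴ × 1.4 = 0.05292 m
1.8×10⁻⁴ × 270 × 0.27 = 0.013122 m
Layer 3: 790 × 0.83×10⁻⁴ × 0.27 = 0.0177039 m
Δh = 0.05292 + 0.013122 + 0.0177039 = 0.0837459 m ≈ 84 mm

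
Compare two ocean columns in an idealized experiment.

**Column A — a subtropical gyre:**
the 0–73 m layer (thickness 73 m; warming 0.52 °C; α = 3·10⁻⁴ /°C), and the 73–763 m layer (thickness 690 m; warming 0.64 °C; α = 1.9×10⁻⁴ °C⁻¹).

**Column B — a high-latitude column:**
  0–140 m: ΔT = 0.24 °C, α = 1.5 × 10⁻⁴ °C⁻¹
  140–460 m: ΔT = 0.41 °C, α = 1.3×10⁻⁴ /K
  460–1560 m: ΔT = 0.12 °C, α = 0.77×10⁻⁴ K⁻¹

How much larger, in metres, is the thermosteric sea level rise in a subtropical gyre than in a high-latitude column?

0.063 m

A 0–73 m: 73 × 3×10⁻⁴ × 0.52 = 0.011388 m
A 73–763 m: 1.9×10⁻⁴ × 0.64 × 690 = 0.083904 m
A total: 0.095292 m
B Layer 1: 0.24 × 140 × 1.5×10⁻⁴ = 0.00504 m
B Layer 2: 0.41 × 1.3×10⁻⁴ × 320 = 0.017056 m
B 460–1560 m: 0.12 × 1100 × 0.77×10⁻⁴ = 0.010164 m
B total: 0.03226 m
Difference: 0.095292 − 0.03226 = 0.063032 m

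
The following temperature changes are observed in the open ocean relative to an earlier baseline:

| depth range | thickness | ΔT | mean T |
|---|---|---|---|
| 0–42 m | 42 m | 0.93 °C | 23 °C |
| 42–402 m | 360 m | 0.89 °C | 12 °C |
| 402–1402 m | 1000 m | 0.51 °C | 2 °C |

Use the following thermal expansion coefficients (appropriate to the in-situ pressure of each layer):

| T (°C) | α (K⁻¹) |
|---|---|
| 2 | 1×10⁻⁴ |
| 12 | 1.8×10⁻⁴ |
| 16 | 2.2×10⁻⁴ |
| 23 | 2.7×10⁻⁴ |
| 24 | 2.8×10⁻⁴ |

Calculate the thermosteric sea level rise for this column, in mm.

Δh = 120 mm

Layer 1 at 23 °C → α = 2.7×10⁻⁴ K⁻¹
Layer 2 at 12 °C → α = 1.8×10⁻⁴ K⁻¹
Layer 3 at 2 °C → α = 1×10⁻⁴ K⁻¹
2.7×10⁻⁴ × 42 × 0.93 = 0.0105462 m
42–402 m: 0.89 × 360 × 1.8×10⁻⁴ = 0.057672 m
1000 × 0.51 × 1×10⁻⁴ = 0.05100 m
Δh = 0.0105462 + 0.057672 + 0.05100 = 0.1192182 m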